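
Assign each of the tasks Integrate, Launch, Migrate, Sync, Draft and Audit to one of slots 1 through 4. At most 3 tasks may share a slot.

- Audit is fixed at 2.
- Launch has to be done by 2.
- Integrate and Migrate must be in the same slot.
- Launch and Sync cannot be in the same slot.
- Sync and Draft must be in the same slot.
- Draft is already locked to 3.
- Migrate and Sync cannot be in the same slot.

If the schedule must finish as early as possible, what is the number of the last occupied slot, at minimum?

slot 3

With at most 3 per slot and 6 tasks, at least 2 slots are needed.
Draft can't be placed before 3, so the schedule must run through at least slot 3.
3 works (last occupied slot: 3): for example Audit -> 2, Integrate -> 1, Draft -> 3, Migrate -> 1, Sync -> 3, Launch -> 1.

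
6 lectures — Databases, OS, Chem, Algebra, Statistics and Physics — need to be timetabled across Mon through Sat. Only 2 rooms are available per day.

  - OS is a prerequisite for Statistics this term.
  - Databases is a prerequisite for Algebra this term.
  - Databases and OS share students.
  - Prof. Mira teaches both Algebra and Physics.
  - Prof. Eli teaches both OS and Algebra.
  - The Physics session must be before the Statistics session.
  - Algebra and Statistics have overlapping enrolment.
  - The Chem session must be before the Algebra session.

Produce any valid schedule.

Chem -> Mon, Algebra -> Tue, OS -> Wed, Physics -> Wed, Databases -> Mon, Statistics -> Thu

Checking: OS(Wed) before Statistics(Thu); Databases(Mon) before Algebra(Tue); Chem(Mon) before Algebra(Tue); Physics(Wed) before Statistics(Thu); OS(Wed) != Algebra(Tue); Algebra(Tue) != Physics(Wed); Algebra(Tue) != Statistics(Thu); Databases(Mon) != OS(Wed); max 2 per day (cap 2).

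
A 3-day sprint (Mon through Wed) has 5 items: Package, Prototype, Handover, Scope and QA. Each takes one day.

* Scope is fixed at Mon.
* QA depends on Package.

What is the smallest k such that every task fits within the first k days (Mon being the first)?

The precedence chain requires at least 2 distinct days.
2 works (last occupied day: Tue): for example Prototype in Mon; Scope in Mon; QA in Tue; Package in Mon; Handover in Mon.

2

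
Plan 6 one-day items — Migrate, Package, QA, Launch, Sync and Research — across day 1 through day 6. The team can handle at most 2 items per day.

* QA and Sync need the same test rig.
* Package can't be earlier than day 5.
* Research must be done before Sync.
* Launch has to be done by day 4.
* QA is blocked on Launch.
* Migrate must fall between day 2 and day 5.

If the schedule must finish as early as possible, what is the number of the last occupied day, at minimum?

day 5

The precedence chain requires at least 2 distinct days.
With at most 2 per day and 6 work items, at least 3 days are needed.
Package can't be placed before day 5, so the schedule must run through at least day 5.
5 works (last occupied day: day 5): for example Package=day 5; Launch=day 1; Migrate=day 2; Sync=day 3; QA=day 2; Research=day 1.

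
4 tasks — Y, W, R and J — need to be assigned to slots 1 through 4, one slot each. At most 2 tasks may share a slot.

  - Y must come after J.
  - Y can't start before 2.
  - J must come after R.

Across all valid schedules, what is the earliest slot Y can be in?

3

Y is available from 2; precedence pushes Y to at least 3.
Y at 3 is achievable: J=2, R=1, W=1, Y=3.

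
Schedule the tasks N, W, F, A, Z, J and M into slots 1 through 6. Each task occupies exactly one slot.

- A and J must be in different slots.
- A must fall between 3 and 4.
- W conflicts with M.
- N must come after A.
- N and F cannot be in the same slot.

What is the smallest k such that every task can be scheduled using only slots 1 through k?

4

The precedence chain requires at least 2 distinct slots.
Propagating the time windows through the other constraints, N can't land before 4, so the schedule must run through at least slot 4.
4 works (last occupied slot: 4): for example Z in 1; F in 1; N in 4; W in 1; A in 3; M in 2; J in 1.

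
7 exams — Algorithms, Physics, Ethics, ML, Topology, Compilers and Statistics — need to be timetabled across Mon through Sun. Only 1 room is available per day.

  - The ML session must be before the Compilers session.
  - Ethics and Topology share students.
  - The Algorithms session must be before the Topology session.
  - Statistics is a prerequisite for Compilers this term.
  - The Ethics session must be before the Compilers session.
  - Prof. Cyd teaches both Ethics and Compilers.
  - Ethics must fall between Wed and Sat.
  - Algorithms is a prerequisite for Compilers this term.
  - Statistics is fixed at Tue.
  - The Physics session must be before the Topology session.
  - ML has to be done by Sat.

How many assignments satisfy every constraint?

Splitting on Algorithms: it can be Mon (20), Wed (14), Thu (12), Fri (8). Listing each branch's schedules as (Physics, Ethics, ML, Topology, Compilers, Statistics):
Algorithms=Mon: (Wed,Thu,Fri,Sat,Sun,Tue) (Wed,Thu,Fri,Sun,Sat,Tue) (Wed,Thu,Sat,Fri,Sun,Tue) (Wed,Fri,Thu,Sat,Sun,Tue) (Wed,Fri,Thu,Sun,Sat,Tue) (Wed,Fri,Sat,Thu,Sun,Tue) (Wed,Sat,Thu,Fri,Sun,Tue) (Wed,Sat,Fri,Thu,Sun,Tue) (Thu,Wed,Fri,Sat,Sun,Tue) (Thu,Wed,Fri,Sun,Sat,Tue) (Thu,Wed,Sat,Fri,Sun,Tue) (Thu,Fri,Wed,Sat,Sun,Tue) (Thu,Fri,Wed,Sun,Sat,Tue) (Thu,Sat,Wed,Fri,Sun,Tue) (Fri,Wed,Thu,Sat,Sun,Tue) (Fri,Wed,Thu,Sun,Sat,Tue) (Fri,Thu,Wed,Sat,Sun,Tue) (Fri,Thu,Wed,Sun,Sat,Tue) (Sat,Wed,Thu,Sun,Fri,Tue) (Sat,Thu,Wed,Sun,Fri,Tue) — 20.
Algorithms=Wed: (Mon,Thu,Fri,Sat,Sun,Tue) (Mon,Thu,Fri,Sun,Sat,Tue) (Mon,Thu,Sat,Fri,Sun,Tue) (Mon,Fri,Thu,Sat,Sun,Tue) (Mon,Fri,Thu,Sun,Sat,Tue) (Mon,Fri,Sat,Thu,Sun,Tue) (Mon,Sat,Thu,Fri,Sun,Tue) (Mon,Sat,Fri,Thu,Sun,Tue) (Thu,Fri,Mon,Sat,Sun,Tue) (Thu,Fri,Mon,Sun,Sat,Tue) (Thu,Sat,Mon,Fri,Sun,Tue) (Fri,Thu,Mon,Sat,Sun,Tue) (Fri,Thu,Mon,Sun,Sat,Tue) (Sat,Thu,Mon,Sun,Fri,Tue) — 14.
Algorithms=Thu: (Mon,Wed,Fri,Sat,Sun,Tue) (Mon,Wed,Fri,Sun,Sat,Tue) (Mon,Wed,Sat,Fri,Sun,Tue) (Mon,Fri,Wed,Sat,Sun,Tue) (Mon,Fri,Wed,Sun,Sat,Tue) (Mon,Sat,Wed,Fri,Sun,Tue) (Wed,Fri,Mon,Sat,Sun,Tue) (Wed,Fri,Mon,Sun,Sat,Tue) (Wed,Sat,Mon,Fri,Sun,Tue) (Fri,Wed,Mon,Sat,Sun,Tue) (Fri,Wed,Mon,Sun,Sat,Tue) (Sat,Wed,Mon,Sun,Fri,Tue) — 12.
Algorithms=Fri: (Mon,Wed,Thu,Sat,Sun,Tue) (Mon,Wed,Thu,Sun,Sat,Tue) (Mon,Thu,Wed,Sat,Sun,Tue) (Mon,Thu,Wed,Sun,Sat,Tue) (Wed,Thu,Mon,Sat,Sun,Tue) (Wed,Thu,Mon,Sun,Sat,Tue) (Thu,Wed,Mon,Sat,Sun,Tue) (Thu,Wed,Mon,Sun,Sat,Tue) — 8.
Summing: 20 + 14 + 12 + 8 = 54.

54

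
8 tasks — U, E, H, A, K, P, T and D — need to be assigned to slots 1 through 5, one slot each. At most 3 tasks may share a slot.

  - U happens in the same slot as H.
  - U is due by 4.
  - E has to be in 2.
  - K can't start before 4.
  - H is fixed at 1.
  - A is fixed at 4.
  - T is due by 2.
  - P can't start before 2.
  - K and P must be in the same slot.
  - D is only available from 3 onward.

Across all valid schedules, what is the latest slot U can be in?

1

U's own window allows nothing later than 4; U must be in the same slot as H, which can't be after 1, so U is at most 1.
U at 1 is achievable: U in 1, D in 3, E in 2, P in 4, A in 4, K in 4, T in 1, H in 1.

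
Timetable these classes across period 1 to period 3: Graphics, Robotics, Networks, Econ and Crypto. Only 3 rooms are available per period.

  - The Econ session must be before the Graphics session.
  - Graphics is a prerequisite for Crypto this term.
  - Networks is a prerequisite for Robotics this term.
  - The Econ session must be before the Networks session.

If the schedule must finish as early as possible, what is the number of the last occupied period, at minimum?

The precedence chain requires at least 3 distinct periods.
With at most 3 per period and 5 classes, at least 2 periods are needed.
3 works (last occupied period: period 3): for example Robotics -> period 3; Networks -> period 2; Graphics -> period 2; Crypto -> period 3; Econ -> period 1.

period 3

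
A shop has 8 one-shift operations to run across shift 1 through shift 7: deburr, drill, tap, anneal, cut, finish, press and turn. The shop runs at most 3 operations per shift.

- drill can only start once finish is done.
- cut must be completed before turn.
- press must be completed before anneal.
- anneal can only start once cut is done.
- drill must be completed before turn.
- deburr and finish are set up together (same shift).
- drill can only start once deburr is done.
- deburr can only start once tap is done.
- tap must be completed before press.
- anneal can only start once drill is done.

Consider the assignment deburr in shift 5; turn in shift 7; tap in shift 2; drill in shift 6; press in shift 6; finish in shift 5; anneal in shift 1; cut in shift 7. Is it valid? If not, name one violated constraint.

Invalid. anneal can only start once cut is done.

The shop runs at most 3 operations per shift — holds.
press must be completed before anneal — violated.
cut must be completed before turn — violated.
drill can only start once deburr is done — holds.
anneal can only start once cut is done — violated.
deburr and finish are set up together (same shift) — holds.
drill must be completed before turn — holds.
anneal can only start once drill is done — violated.
deburr can only start once tap is done — holds.
tap must be completed before press — holds.
drill can only start once finish is done — holds.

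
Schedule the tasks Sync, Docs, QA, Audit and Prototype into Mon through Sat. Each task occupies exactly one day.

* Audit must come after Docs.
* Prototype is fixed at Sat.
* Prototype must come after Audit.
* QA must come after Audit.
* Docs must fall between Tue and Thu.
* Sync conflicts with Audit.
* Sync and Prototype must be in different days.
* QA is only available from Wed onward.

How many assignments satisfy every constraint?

Splitting on Sync: it can be Mon (10), Tue (10), Wed (7), Thu (6), Fri (7). Listing each branch's schedules as (Docs, QA, Audit, Prototype):
Sync=Mon: (Tue,Thu,Wed,Sat) (Tue,Fri,Wed,Sat) (Tue,Fri,Thu,Sat) (Tue,Sat,Wed,Sat) (Tue,Sat,Thu,Sat) (Tue,Sat,Fri,Sat) (Wed,Fri,Thu,Sat) (Wed,Sat,Thu,Sat) (Wed,Sat,Fri,Sat) (Thu,Sat,Fri,Sat) — 10.
Sync=Tue: (Tue,Thu,Wed,Sat) (Tue,Fri,Wed,Sat) (Tue,Fri,Thu,Sat) (Tue,Sat,Wed,Sat) (Tue,Sat,Thu,Sat) (Tue,Sat,Fri,Sat) (Wed,Fri,Thu,Sat) (Wed,Sat,Thu,Sat) (Wed,Sat,Fri,Sat) (Thu,Sat,Fri,Sat) — 10.
Sync=Wed: (Tue,Fri,Thu,Sat) (Tue,Sat,Thu,Sat) (Tue,Sat,Fri,Sat) (Wed,Fri,Thu,Sat) (Wed,Sat,Thu,Sat) (Wed,Sat,Fri,Sat) (Thu,Sat,Fri,Sat) — 7.
Sync=Thu: (Tue,Thu,Wed,Sat) (Tue,Fri,Wed,Sat) (Tue,Sat,Wed,Sat) (Tue,Sat,Fri,Sat) (Wed,Sat,Fri,Sat) (Thu,Sat,Fri,Sat) — 6.
Sync=Fri: (Tue,Thu,Wed,Sat) (Tue,Fri,Wed,Sat) (Tue,Fri,Thu,Sat) (Tue,Sat,Wed,Sat) (Tue,Sat,Thu,Sat) (Wed,Fri,Thu,Sat) (Wed,Sat,Thu,Sat) — 7.
Summing: 10 + 10 + 7 + 6 + 7 = 40.

40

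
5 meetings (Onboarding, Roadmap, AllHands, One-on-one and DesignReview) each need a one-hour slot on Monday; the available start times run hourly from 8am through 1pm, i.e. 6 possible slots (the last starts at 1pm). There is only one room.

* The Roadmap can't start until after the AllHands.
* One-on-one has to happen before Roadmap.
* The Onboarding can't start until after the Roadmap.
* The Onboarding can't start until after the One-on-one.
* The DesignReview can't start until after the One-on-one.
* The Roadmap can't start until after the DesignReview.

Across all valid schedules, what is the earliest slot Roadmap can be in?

Precedence pushes Roadmap to at least 10am; downstream work caps Roadmap at 12pm.
Roadmap at 11am is achievable: Roadmap in 11am, AllHands in 10am, Onboarding in 12pm, One-on-one in 8am, DesignReview in 9am.
Nothing earlier works — the capacity limit rule out every slot before 11am.

11am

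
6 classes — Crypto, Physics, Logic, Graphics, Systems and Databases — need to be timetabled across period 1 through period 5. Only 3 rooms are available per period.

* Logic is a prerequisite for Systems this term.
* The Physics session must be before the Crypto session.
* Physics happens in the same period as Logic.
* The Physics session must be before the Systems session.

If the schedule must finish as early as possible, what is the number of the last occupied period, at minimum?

period 2

The precedence chain requires at least 2 distinct periods.
With at most 3 per period and 6 classes, at least 2 periods are needed.
2 works (last occupied period: period 2): for example Crypto in period 2; Graphics in period 1; Databases in period 2; Physics in period 1; Logic in period 1; Systems in period 2.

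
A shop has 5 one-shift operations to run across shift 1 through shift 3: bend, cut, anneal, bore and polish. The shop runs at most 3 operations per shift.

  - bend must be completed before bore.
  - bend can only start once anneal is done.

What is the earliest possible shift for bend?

Precedence pushes bend to at least shift 2; downstream work caps bend at shift 2.
bend at shift 2 is achievable: polish=shift 1, anneal=shift 1, bend=shift 2, bore=shift 3, cut=shift 1.

shift 2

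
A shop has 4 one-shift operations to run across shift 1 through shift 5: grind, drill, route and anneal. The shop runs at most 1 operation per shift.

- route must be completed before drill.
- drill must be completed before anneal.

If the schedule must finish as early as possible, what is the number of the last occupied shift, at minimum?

The precedence chain requires at least 3 distinct shifts.
With at most 1 per shift and 4 operations, at least 4 shifts are needed.
4 works (last occupied shift: shift 4): for example route in shift 1; drill in shift 2; anneal in shift 3; grind in shift 4.

4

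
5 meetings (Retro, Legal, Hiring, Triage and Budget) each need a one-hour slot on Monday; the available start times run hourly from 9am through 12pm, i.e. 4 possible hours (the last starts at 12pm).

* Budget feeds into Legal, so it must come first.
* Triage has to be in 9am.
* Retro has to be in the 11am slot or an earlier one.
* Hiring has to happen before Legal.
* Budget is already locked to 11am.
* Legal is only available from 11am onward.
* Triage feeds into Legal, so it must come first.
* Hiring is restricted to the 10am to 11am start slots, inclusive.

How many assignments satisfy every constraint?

6

Splitting on Retro: it can be 9am (2), 10am (2), 11am (2). Listing each branch's schedules as (Legal, Hiring, Triage, Budget):
Retro=9am: (12pm,10am,9am,11am) (12pm,11am,9am,11am) — 2.
Retro=10am: (12pm,10am,9am,11am) (12pm,11am,9am,11am) — 2.
Retro=11am: (12pm,10am,9am,11am) (12pm,11am,9am,11am) — 2.
Summing: 2 + 2 + 2 = 6.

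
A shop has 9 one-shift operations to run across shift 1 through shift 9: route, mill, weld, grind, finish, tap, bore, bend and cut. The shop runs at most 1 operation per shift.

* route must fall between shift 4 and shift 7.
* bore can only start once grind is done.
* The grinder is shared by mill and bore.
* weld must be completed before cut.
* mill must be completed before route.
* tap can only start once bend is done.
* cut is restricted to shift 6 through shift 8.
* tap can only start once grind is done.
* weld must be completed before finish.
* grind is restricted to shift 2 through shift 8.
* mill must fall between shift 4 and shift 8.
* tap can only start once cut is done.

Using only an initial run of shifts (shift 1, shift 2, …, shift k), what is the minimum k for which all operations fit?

The precedence chain requires at least 3 distinct shifts.
With at most 1 per shift and 9 operations, at least 9 shifts are needed.
Propagating the time windows through the other constraints, tap can't land before shift 7, so the schedule must run through at least shift 7.
9 works (last occupied shift: shift 9): for example finish=shift 8; bend=shift 3; tap=shift 7; cut=shift 6; grind=shift 2; mill=shift 4; weld=shift 1; route=shift 5; bore=shift 9.

9 shifts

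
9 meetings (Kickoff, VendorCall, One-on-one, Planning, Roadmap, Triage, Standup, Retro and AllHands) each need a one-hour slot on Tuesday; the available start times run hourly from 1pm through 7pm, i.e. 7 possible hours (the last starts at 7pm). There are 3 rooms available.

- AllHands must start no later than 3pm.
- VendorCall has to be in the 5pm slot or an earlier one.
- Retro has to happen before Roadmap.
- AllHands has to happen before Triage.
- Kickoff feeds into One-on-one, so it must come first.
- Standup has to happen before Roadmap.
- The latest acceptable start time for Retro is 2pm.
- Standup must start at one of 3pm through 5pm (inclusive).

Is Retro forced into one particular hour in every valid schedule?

Retro can be 1pm (e.g. Planning in 2pm; One-on-one in 3pm; Triage in 2pm; VendorCall in 1pm; Kickoff in 2pm; Standup in 3pm; AllHands in 1pm; Retro in 1pm; Roadmap in 4pm) or 2pm (e.g. AllHands in 1pm, Retro in 2pm, VendorCall in 1pm, Kickoff in 1pm, Triage in 2pm, Standup in 3pm, Roadmap in 4pm, One-on-one in 2pm, Planning in 3pm).

No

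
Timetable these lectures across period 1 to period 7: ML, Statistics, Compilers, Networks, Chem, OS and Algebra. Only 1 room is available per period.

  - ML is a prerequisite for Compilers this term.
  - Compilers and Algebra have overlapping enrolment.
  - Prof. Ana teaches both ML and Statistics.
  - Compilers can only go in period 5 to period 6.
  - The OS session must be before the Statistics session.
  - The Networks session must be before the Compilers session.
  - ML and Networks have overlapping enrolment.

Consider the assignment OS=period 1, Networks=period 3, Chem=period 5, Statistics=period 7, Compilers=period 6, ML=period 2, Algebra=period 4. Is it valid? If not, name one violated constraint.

ML and Networks have overlapping enrolment — holds.
Compilers can only go in period 5 to period 6 — holds.
Only 1 room is available per period — holds.
The Networks session must be before the Compilers session — holds.
Compilers and Algebra have overlapping enrolment — holds.
The OS session must be before the Statistics session — holds.
Prof. Ana teaches both ML and Statistics — holds.
ML is a prerequisite for Compilers this term — holds.

Yes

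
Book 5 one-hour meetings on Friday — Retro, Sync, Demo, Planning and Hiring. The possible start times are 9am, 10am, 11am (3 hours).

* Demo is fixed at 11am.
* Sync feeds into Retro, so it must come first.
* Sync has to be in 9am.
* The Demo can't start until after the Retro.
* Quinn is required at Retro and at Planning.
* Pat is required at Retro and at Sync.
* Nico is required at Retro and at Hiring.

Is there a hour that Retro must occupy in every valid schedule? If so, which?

Sync is fixed at 9am and must come before Retro, so Retro is at least 10am.
Demo is fixed at 11am and must come after Retro, so Retro is at most 10am.
So Retro must be 10am.

10am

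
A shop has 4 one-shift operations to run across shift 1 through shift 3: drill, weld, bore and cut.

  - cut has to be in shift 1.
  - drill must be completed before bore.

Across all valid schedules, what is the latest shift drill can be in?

Downstream work caps drill at shift 2.
drill at shift 2 is achievable: drill -> shift 2, bore -> shift 3, weld -> shift 1, cut -> shift 1.

shift 2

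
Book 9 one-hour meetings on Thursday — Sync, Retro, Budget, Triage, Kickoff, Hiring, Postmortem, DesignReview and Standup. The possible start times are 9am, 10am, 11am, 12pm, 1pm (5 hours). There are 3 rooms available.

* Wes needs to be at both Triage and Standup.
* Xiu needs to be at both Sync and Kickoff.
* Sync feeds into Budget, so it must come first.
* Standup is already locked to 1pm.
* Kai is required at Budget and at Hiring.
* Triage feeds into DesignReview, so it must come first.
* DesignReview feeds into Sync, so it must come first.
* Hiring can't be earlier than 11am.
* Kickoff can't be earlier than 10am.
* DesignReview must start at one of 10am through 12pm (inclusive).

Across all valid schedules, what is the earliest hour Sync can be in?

11am

Precedence pushes Sync to at least 11am; downstream work caps Sync at 12pm.
Sync at 11am is achievable: Kickoff=10am, Budget=12pm, Hiring=11am, Postmortem=9am, DesignReview=10am, Standup=1pm, Sync=11am, Retro=9am, Triage=9am.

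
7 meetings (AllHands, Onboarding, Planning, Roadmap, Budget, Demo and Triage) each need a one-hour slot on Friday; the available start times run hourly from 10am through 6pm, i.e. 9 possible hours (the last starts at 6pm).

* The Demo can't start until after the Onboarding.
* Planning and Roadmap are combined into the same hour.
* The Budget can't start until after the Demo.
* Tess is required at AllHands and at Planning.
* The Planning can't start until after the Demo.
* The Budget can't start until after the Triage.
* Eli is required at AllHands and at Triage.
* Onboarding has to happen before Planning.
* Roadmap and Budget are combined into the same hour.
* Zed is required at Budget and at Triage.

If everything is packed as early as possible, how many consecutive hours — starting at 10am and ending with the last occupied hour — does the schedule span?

The precedence chain requires at least 3 distinct hours.
3 works (last occupied hour: 12pm): for example Roadmap -> 12pm, Triage -> 10am, Onboarding -> 10am, Demo -> 11am, Budget -> 12pm, AllHands -> 11am, Planning -> 12pm.

3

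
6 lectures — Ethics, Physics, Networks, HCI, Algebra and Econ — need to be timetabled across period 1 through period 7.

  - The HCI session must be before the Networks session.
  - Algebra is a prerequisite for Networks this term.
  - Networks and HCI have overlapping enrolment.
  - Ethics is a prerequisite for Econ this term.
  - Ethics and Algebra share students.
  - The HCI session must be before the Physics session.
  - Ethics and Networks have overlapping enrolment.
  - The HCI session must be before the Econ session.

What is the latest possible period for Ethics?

period 6

Downstream work caps Ethics at period 6.
Ethics at period 6 is achievable: Physics in period 2; Algebra in period 1; HCI in period 1; Ethics in period 6; Econ in period 7; Networks in period 2.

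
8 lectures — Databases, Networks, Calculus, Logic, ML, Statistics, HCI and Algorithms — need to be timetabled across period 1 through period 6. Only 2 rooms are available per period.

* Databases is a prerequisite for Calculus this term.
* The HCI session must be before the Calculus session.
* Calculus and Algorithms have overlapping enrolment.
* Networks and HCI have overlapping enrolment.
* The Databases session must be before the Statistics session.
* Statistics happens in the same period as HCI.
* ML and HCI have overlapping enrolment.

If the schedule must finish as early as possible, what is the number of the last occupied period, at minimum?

The precedence chain requires at least 3 distinct periods.
With at most 2 per period and 8 lectures, at least 4 periods are needed.
4 works (last occupied period: period 4): for example Logic -> period 3; HCI -> period 2; Calculus -> period 3; Databases -> period 1; ML -> period 4; Statistics -> period 2; Algorithms -> period 4; Networks -> period 1.

period 4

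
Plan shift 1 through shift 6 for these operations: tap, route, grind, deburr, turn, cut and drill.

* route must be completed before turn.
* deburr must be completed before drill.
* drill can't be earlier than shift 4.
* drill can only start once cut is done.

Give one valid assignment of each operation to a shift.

cut in shift 1, grind in shift 1, route in shift 1, turn in shift 2, drill in shift 4, deburr in shift 1, tap in shift 1

Checking: route(shift 1) before turn(shift 2); cut(shift 1) before drill(shift 4); deburr(shift 1) before drill(shift 4); drill=shift 4 in [shift 4,shift 6].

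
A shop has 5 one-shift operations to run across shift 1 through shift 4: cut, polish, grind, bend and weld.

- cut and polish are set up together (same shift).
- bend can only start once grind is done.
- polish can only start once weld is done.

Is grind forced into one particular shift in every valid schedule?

No

grind can be shift 1 (e.g. grind -> shift 1; weld -> shift 1; cut -> shift 2; polish -> shift 2; bend -> shift 2) or shift 2 (e.g. grind=shift 2, bend=shift 3, polish=shift 2, weld=shift 1, cut=shift 2).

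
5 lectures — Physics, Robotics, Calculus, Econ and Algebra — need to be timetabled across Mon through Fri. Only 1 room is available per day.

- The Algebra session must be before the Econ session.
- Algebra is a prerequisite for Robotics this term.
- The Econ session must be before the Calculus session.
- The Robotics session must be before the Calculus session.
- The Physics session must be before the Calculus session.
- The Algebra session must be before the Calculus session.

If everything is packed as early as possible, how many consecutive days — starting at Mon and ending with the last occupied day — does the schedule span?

The precedence chain requires at least 3 distinct days.
With at most 1 per day and 5 lectures, at least 5 days are needed.
5 works (last occupied day: Fri): for example Robotics -> Tue; Physics -> Thu; Econ -> Wed; Algebra -> Mon; Calculus -> Fri.

5 days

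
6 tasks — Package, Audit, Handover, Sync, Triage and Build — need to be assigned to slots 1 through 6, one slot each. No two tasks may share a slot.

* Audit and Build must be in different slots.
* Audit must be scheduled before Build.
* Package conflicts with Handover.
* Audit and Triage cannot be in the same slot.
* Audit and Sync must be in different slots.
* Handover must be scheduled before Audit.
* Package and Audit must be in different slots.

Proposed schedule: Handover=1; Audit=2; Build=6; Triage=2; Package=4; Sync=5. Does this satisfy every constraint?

No — it violates: Audit and Triage cannot be in the same slot

Audit must be scheduled before Build — holds.
Handover must be scheduled before Audit — holds.
Audit and Build must be in different slots — holds.
No two tasks may share a slot — violated.
Audit and Sync must be in different slots — holds.
Package and Audit must be in different slots — holds.
Package conflicts with Handover — holds.
Audit and Triage cannot be in the same slot — violated.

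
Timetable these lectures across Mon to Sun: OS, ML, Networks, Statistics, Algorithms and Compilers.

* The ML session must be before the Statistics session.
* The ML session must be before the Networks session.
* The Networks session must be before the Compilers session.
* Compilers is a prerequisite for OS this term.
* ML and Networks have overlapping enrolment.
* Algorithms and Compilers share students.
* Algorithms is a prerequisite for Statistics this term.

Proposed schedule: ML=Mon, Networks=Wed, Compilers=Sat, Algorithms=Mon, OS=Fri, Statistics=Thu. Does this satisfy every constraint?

No — it violates: Compilers is a prerequisite for OS this term

Algorithms and Compilers share students — holds.
Compilers is a prerequisite for OS this term — violated.
The Networks session must be before the Compilers session — holds.
Algorithms is a prerequisite for Statistics this term — holds.
The ML session must be before the Networks session — holds.
The ML session must be before the Statistics session — holds.
ML and Networks have overlapping enrolment — holds.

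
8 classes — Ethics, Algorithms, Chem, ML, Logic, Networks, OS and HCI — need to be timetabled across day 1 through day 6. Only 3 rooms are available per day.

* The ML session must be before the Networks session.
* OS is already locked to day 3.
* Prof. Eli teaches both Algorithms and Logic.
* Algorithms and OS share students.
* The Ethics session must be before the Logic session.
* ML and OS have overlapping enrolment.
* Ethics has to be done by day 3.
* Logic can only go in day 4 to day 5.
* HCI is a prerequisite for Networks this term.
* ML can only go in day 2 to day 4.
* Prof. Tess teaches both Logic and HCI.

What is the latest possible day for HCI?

day 5

Downstream work caps HCI at day 5.
HCI at day 5 is achievable: ML -> day 2, Chem -> day 1, Networks -> day 6, OS -> day 3, Ethics -> day 1, HCI -> day 5, Algorithms -> day 1, Logic -> day 4.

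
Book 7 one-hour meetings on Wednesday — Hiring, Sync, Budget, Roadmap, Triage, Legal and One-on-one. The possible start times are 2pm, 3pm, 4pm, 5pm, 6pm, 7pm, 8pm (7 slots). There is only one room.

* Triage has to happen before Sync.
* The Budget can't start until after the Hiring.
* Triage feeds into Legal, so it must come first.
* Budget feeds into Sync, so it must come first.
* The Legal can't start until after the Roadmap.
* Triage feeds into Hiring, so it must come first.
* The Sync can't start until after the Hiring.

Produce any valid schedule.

One-on-one -> 8pm, Legal -> 7pm, Hiring -> 3pm, Budget -> 4pm, Roadmap -> 6pm, Triage -> 2pm, Sync -> 5pm

Checking: Hiring(3pm) before Budget(4pm); Triage(2pm) before Hiring(3pm); Budget(4pm) before Sync(5pm); Triage(2pm) before Sync(5pm); Hiring(3pm) before Sync(5pm); Triage(2pm) before Legal(7pm); Roadmap(6pm) before Legal(7pm); max 1 per slot (cap 1).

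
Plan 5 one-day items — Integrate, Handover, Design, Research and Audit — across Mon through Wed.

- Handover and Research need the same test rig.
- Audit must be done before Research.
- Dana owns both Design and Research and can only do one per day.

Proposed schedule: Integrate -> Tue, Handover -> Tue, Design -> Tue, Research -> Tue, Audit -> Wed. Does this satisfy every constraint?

No — it violates: Audit must be done before Research

Audit must be done before Research — violated.
Dana owns both Design and Research and can only do one per day — violated.
Handover and Research need the same test rig — violated.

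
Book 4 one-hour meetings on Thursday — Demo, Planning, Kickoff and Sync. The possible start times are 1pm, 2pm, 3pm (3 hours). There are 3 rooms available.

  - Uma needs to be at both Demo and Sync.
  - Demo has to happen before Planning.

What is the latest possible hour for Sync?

Sync at 3pm is achievable: Demo -> 1pm; Planning -> 2pm; Kickoff -> 1pm; Sync -> 3pm.

3pm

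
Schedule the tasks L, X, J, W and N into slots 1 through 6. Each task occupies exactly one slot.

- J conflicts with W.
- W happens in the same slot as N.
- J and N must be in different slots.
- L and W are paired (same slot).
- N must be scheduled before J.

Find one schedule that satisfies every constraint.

X -> 1; N -> 1; J -> 2; L -> 1; W -> 1

Checking: N(1) before J(2); J(2) != N(1); J(2) != W(1); L = W = 1; W = N = 1.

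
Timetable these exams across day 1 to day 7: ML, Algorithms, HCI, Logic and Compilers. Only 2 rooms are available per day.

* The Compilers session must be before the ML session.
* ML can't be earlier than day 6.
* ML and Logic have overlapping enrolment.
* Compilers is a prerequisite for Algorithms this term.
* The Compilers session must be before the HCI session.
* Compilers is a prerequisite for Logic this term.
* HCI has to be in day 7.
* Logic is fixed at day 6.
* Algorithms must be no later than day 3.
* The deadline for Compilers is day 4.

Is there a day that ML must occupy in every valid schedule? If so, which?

day 7

ML's window is day 6–day 7.
Logic is fixed at day 6, and ML can't share a day with Logic.
So ML must be day 7.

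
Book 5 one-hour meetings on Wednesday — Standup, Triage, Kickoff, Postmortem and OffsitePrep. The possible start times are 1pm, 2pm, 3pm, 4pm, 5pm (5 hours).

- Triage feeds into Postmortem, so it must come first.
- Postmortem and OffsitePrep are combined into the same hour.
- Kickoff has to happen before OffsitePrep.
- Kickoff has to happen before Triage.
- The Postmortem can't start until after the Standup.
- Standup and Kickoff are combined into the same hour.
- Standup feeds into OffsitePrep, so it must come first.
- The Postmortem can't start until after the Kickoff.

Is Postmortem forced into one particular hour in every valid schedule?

Postmortem can be 3pm (e.g. Postmortem=3pm, Triage=2pm, Kickoff=1pm, OffsitePrep=3pm, Standup=1pm) or 4pm (e.g. OffsitePrep=4pm; Kickoff=1pm; Standup=1pm; Triage=2pm; Postmortem=4pm).

No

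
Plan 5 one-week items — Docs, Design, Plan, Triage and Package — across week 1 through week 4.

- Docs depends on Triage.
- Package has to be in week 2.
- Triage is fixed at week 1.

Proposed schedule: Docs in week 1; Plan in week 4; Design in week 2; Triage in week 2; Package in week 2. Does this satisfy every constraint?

Docs depends on Triage — violated.
Package has to be in week 2 — holds.
Triage is fixed at week 1 — violated.

No — it violates: Docs depends on Triage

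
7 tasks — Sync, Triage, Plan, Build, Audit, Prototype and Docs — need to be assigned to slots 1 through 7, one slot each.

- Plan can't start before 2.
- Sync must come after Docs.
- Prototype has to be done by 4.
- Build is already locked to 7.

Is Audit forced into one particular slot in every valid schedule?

Audit can be 1 (e.g. Plan in 2, Sync in 2, Docs in 1, Build in 7, Triage in 1, Audit in 1, Prototype in 1) or 2 (e.g. Audit -> 2, Triage -> 1, Build -> 7, Docs -> 1, Sync -> 2, Prototype -> 1, Plan -> 2).

No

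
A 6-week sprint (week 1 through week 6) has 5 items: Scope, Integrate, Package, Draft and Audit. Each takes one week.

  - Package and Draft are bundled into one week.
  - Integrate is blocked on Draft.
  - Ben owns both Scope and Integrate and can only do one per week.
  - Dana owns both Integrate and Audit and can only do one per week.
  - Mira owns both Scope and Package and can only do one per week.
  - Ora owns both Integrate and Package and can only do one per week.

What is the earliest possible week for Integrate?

week 2

Precedence pushes Integrate to at least week 2.
Integrate at week 2 is achievable: Integrate -> week 2; Scope -> week 3; Package -> week 1; Draft -> week 1; Audit -> week 1.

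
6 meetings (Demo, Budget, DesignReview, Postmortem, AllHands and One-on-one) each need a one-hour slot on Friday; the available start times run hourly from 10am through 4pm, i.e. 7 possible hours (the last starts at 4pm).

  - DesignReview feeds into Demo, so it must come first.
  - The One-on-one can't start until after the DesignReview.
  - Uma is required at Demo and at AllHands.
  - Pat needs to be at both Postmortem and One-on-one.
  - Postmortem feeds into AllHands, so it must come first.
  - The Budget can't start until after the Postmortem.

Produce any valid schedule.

AllHands=12pm; Demo=11am; Postmortem=10am; DesignReview=10am; One-on-one=11am; Budget=11am

Checking: Postmortem(10am) before Budget(11am); DesignReview(10am) before One-on-one(11am); DesignReview(10am) before Demo(11am); Postmortem(10am) before AllHands(12pm); Demo(11am) != AllHands(12pm); Postmortem(10am) != One-on-one(11am).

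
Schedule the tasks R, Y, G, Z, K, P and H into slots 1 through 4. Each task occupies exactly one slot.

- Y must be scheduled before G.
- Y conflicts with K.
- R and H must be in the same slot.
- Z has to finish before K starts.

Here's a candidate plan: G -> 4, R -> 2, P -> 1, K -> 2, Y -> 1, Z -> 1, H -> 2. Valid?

Yes

R and H must be in the same slot — holds.
Y must be scheduled before G — holds.
Y conflicts with K — holds.
Z has to finish before K starts — holds.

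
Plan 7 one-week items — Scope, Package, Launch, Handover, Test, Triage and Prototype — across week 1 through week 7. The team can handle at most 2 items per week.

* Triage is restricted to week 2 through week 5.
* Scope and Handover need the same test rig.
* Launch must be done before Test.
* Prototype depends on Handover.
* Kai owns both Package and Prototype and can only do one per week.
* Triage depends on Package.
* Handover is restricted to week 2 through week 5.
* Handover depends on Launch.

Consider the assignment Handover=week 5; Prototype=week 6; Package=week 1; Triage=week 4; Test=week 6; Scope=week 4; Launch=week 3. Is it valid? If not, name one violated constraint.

Yes

Triage is restricted to week 2 through week 5 — holds.
Kai owns both Package and Prototype and can only do one per week — holds.
Prototype depends on Handover — holds.
Launch must be done before Test — holds.
Handover depends on Launch — holds.
Triage depends on Package — holds.
Scope and Handover need the same test rig — holds.
The team can handle at most 2 items per week — holds.
Handover is restricted to week 2 through week 5 — holds.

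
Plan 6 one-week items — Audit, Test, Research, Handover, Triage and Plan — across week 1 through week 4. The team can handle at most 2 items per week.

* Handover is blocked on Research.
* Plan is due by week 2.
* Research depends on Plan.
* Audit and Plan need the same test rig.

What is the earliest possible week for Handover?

Precedence pushes Handover to at least week 3.
Handover at week 3 is achievable: Handover -> week 3, Research -> week 2, Triage -> week 3, Audit -> week 2, Plan -> week 1, Test -> week 1.

week 3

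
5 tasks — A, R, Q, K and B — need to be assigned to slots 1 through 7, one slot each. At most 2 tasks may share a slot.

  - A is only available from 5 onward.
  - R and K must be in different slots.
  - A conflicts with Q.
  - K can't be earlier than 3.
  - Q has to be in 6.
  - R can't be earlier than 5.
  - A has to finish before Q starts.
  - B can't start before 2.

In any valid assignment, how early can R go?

5

R is available from 5.
R at 5 is achievable: A in 5; B in 2; K in 3; R in 5; Q in 6.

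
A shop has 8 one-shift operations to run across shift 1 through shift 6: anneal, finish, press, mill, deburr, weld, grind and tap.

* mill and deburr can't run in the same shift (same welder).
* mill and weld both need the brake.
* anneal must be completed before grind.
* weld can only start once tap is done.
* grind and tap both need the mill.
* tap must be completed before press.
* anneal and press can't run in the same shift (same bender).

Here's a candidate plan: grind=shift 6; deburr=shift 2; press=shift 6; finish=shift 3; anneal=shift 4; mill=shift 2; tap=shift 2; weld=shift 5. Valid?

Invalid. mill and deburr can't run in the same shift (same welder).

anneal and press can't run in the same shift (same bender) — holds.
grind and tap both need the mill — holds.
weld can only start once tap is done — holds.
mill and weld both need the brake — holds.
mill and deburr can't run in the same shift (same welder) — violated.
tap must be completed before press — holds.
anneal must be completed before grind — holds.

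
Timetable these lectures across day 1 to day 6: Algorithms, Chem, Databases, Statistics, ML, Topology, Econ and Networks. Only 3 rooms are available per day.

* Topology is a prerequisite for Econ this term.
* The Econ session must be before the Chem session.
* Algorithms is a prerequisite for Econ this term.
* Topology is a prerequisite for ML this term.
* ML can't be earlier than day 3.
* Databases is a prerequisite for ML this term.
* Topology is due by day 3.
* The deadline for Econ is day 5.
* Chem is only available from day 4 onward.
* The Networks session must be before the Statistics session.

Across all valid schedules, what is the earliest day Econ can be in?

day 2

Precedence pushes Econ to at least day 2; Econ's own window allows nothing later than day 5.
Econ at day 2 is achievable: ML=day 3; Statistics=day 3; Algorithms=day 1; Topology=day 1; Networks=day 2; Databases=day 1; Chem=day 4; Econ=day 2.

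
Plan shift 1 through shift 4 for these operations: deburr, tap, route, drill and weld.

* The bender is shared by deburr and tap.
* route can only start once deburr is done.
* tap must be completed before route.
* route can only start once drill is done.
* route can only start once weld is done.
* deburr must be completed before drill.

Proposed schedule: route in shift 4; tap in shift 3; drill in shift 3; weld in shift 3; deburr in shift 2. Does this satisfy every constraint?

The bender is shared by deburr and tap — holds.
tap must be completed before route — holds.
route can only start once deburr is done — holds.
deburr must be completed before drill — holds.
route can only start once drill is done — holds.
route can only start once weld is done — holds.

Yes, all constraints hold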